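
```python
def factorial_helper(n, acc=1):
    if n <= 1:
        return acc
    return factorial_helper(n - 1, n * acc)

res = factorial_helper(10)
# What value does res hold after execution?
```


factorial_helper(10, 1)
= factorial_helper(9, 10 * 1) = factorial_helper(9, 10)
= factorial_helper(8, 9 * 10) = factorial_helper(8, 90)
= factorial_helper(7, 8 * 90) = factorial_helper(7, 720)
= factorial_helper(6, 7 * 720) = factorial_helper(6, 5040)
= factorial_helper(5, 6 * 5040) = factorial_helper(5, 30240)
= factorial_helper(4, 5 * 30240) = factorial_helper(4, 151200)
= factorial_helper(3, 4 * 151200) = factorial_helper(3, 604800)
= factorial_helper(2, 3 * 604800) = factorial_helper(2, 1814400)
= factorial_helper(1, 2 * 1814400) = factorial_helper(1, 3628800)
n <= 1, return acc = 3628800


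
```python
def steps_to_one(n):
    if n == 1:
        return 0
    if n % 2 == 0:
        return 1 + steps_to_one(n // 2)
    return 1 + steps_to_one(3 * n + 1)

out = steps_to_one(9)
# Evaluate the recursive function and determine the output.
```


steps_to_one(9)
9 is odd -> 3*9+1 = 28 -> steps_to_one(28)
28 is even -> steps_to_one(14)
14 is even -> steps_to_one(7)
7 is odd -> 3*7+1 = 22 -> steps_to_one(22)
22 is even -> steps_to_one(11)
11 is odd -> 3*11+1 = 34 -> steps_to_one(34)
34 is even -> steps_to_one(17)
17 is odd -> 3*17+1 = 52 -> steps_to_one(52)
52 is even -> steps_to_one(26)
26 is even -> steps_to_one(13)
13 is odd -> 3*13+1 = 40 -> steps_to_one(40)
40 is even -> steps_to_one(20)
20 is even -> steps_to_one(10)
10 is even -> steps_to_one(5)
5 is odd -> 3*5+1 = 16 -> steps_to_one(16)
16 is even -> steps_to_one(8)
8 is even -> steps_to_one(4)
4 is even -> steps_to_one(2)
2 is even -> steps_to_one(1)
Reached 1 after 19 steps
= 19


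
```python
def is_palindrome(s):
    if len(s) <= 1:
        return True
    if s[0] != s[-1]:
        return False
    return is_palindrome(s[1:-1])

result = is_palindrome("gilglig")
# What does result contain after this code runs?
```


is_palindrome("gilglig")
"gilglig": s[0]='g' == s[-1]='g' -> is_palindrome("ilgli")
"ilgli": s[0]='i' == s[-1]='i' -> is_palindrome("lgl")
"lgl": s[0]='l' == s[-1]='l' -> is_palindrome("g")
"g": len <= 1 -> True
= True


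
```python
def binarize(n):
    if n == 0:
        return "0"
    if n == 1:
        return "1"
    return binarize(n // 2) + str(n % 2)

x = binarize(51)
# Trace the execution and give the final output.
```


binarize(51)
= binarize(25) + "1"
= binarize(12) + "1" + "1"
= binarize(6) + "0" + "1" + "1"
= binarize(3) + "0" + "0" + "1" + "1"
= binarize(1) + "1" + "0" + "0" + "1" + "1"
= "1" + "1" + "0" + "0" + "1" + "1"
= "110011"


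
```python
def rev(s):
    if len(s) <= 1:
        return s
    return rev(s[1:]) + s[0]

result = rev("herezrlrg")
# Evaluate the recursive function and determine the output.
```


rev("herezrlrg")
= rev("erezrlrg") + "h"
= rev("rezrlrg") + "e" + "h"
= rev("ezrlrg") + "r" + "e" + "h"
= rev("zrlrg") + "e" + "r" + "e" + "h"
= rev("rlrg") + "z" + "e" + "r" + "e" + "h"
= rev("lrg") + "r" + "z" + "e" + "r" + "e" + "h"
= rev("rg") + "l" + "r" + "z" + "e" + "r" + "e" + "h"
= rev("g") + "r" + "l" + "r" + "z" + "e" + "r" + "e" + "h"
= "g" + "r" + "l" + "r" + "z" + "e" + "r" + "e" + "h"
= "grlrzereh"


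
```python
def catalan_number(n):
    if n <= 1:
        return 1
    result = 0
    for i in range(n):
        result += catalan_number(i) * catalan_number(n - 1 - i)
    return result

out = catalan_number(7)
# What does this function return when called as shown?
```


catalan_number(7)
= sum of catalan_number(i) * catalan_number(7-1-i) for i in 0..6
First compute sub-values bottom-up:
  catalan_number(0) = 1, catalan_number(1) = 1
  catalan_number(2) = 1*1 + 1*1 = 2
  catalan_number(3) = 1*2 + 1*1 + 2*1 = 5
  catalan_number(4) = 1*5 + 1*2 + 2*1 + 5*1 = 14
  catalan_number(5) = 1*14 + 1*5 + 2*2 + 5*1 + 14*1 = 42
  catalan_number(6) = 1*42 + 1*14 + 2*5 + 5*2 + 14*1 + 42*1 = 132
Now catalan_number(7):
  catalan_number(0)*catalan_number(6) = 1*132 = 132
  catalan_number(1)*catalan_number(5) = 1*42 = 42
  catalan_number(2)*catalan_number(4) = 2*14 = 28
  catalan_number(3)*catalan_number(3) = 5*5 = 25
  catalan_number(4)*catalan_number(2) = 14*2 = 28
  catalan_number(5)*catalan_number(1) = 42*1 = 42
  catalan_number(6)*catalan_number(0) = 132*1 = 132
= 132 + 42 + 28 + 25 + 28 + 42 + 132
= 429


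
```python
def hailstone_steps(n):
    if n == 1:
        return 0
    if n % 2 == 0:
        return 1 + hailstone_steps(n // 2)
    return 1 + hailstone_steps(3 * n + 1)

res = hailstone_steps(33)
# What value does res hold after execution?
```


hailstone_steps(33)
33 is odd -> 3*33+1 = 100 -> hailstone_steps(100)
100 is even -> hailstone_steps(50)
50 is even -> hailstone_steps(25)
25 is odd -> 3*25+1 = 76 -> hailstone_steps(76)
76 is even -> hailstone_steps(38)
38 is even -> hailstone_steps(19)
19 is odd -> 3*19+1 = 58 -> hailstone_steps(58)
58 is even -> hailstone_steps(29)
29 is odd -> 3*29+1 = 88 -> hailstone_steps(88)
88 is even -> hailstone_steps(44)
44 is even -> hailstone_steps(22)
22 is even -> hailstone_steps(11)
11 is odd -> 3*11+1 = 34 -> hailstone_steps(34)
34 is even -> hailstone_steps(17)
17 is odd -> 3*17+1 = 52 -> hailstone_steps(52)
52 is even -> hailstone_steps(26)
26 is even -> hailstone_steps(13)
13 is odd -> 3*13+1 = 40 -> hailstone_steps(40)
40 is even -> hailstone_steps(20)
20 is even -> hailstone_steps(10)
10 is even -> hailstone_steps(5)
5 is odd -> 3*5+1 = 16 -> hailstone_steps(16)
16 is even -> hailstone_steps(8)
8 is even -> hailstone_steps(4)
4 is even -> hailstone_steps(2)
2 is even -> hailstone_steps(1)
Reached 1 after 26 steps
= 26


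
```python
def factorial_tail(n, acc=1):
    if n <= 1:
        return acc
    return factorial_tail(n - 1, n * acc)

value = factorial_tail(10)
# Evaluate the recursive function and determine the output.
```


factorial_tail(10, 1)
= factorial_tail(9, 10 * 1) = factorial_tail(9, 10)
= factorial_tail(8, 9 * 10) = factorial_tail(8, 90)
= factorial_tail(7, 8 * 90) = factorial_tail(7, 720)
= factorial_tail(6, 7 * 720) = factorial_tail(6, 5040)
= factorial_tail(5, 6 * 5040) = factorial_tail(5, 30240)
= factorial_tail(4, 5 * 30240) = factorial_tail(4, 151200)
= factorial_tail(3, 4 * 151200) = factorial_tail(3, 604800)
= factorial_tail(2, 3 * 604800) = factorial_tail(2, 1814400)
= factorial_tail(1, 2 * 1814400) = factorial_tail(1, 3628800)
n <= 1, return acc = 3628800


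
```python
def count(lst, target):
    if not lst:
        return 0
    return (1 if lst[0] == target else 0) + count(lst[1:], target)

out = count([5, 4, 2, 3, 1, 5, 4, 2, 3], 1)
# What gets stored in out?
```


count([5, 4, 2, 3, 1, 5, 4, 2, 3], 1)
lst[0]=5 != 1: 0 + count([4, 2, 3, 1, 5, 4, 2, 3], 1)
lst[0]=4 != 1: 0 + count([2, 3, 1, 5, 4, 2, 3], 1)
lst[0]=2 != 1: 0 + count([3, 1, 5, 4, 2, 3], 1)
lst[0]=3 != 1: 0 + count([1, 5, 4, 2, 3], 1)
lst[0]=1 == 1: 1 + count([5, 4, 2, 3], 1)
lst[0]=5 != 1: 0 + count([4, 2, 3], 1)
lst[0]=4 != 1: 0 + count([2, 3], 1)
lst[0]=2 != 1: 0 + count([3], 1)
lst[0]=3 != 1: 0 + count([], 1)
= 1


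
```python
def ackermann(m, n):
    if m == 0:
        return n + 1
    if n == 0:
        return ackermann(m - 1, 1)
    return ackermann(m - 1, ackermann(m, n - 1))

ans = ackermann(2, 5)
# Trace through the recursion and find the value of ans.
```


ackermann(2, 5)
= ackermann(1, ackermann(2, 4))
First compute ackermann(2, 4) = 11
= ackermann(1, 11)
= 13


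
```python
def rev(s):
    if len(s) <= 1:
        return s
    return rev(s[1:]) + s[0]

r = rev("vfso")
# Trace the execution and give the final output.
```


rev("vfso")
= rev("fso") + "v"
= rev("so") + "f" + "v"
= rev("o") + "s" + "f" + "v"
= "o" + "s" + "f" + "v"
= "osfv"


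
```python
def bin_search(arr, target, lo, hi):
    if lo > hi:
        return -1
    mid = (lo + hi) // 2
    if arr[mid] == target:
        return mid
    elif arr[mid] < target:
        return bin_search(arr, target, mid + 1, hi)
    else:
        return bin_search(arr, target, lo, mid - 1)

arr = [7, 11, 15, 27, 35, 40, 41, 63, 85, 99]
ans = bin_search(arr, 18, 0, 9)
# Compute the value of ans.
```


bin_search(arr, 18, 0, 9)
lo=0, hi=9, mid=4, arr[mid]=35
35 > 18, search left half
lo=0, hi=3, mid=1, arr[mid]=11
11 < 18, search right half
lo=2, hi=3, mid=2, arr[mid]=15
15 < 18, search right half
lo=3, hi=3, mid=3, arr[mid]=27
27 > 18, search left half
lo > hi, target not found, return -1
= -1


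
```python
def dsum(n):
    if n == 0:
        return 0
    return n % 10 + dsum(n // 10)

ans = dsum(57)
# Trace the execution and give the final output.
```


dsum(57)
= 7 + dsum(5)
= 7 + 5 + dsum(0)
= 7 + 5 + 0
= 12


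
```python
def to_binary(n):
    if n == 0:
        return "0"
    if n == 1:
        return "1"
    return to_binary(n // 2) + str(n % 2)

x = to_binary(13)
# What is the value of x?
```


to_binary(13)
= to_binary(6) + "1"
= to_binary(3) + "0" + "1"
= to_binary(1) + "1" + "0" + "1"
= "1" + "1" + "0" + "1"
= "1101"


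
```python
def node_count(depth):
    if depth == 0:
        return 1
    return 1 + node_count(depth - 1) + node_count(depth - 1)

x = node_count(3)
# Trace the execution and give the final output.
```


node_count(3)
= 1 + node_count(2) + node_count(2)
= 1 + 2 * node_count(2)
node_count(k) = 2^(k+1) - 1
node_count(0) = 1
node_count(1) = 3
node_count(2) = 7
node_count(3) = 15
node_count(3) = 2^4 - 1 = 15


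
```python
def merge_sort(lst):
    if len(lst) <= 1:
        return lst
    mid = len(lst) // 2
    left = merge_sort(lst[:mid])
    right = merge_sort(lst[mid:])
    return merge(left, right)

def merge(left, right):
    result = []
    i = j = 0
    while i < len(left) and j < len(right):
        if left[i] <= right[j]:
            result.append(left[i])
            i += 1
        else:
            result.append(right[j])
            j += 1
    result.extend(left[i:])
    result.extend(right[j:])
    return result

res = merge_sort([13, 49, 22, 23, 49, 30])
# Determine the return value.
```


merge_sort([13, 49, 22, 23, 49, 30])
Split into [13, 49, 22] and [23, 49, 30]
Left sorted: [13, 22, 49]
Right sorted: [23, 30, 49]
Merge [13, 22, 49] and [23, 30, 49]
= [13, 22, 23, 30, 49, 49]


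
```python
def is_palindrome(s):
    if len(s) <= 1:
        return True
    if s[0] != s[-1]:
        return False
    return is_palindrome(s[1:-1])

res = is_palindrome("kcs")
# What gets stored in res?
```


is_palindrome("kcs")
"kcs": s[0]='k' != s[-1]='s' -> False
= False


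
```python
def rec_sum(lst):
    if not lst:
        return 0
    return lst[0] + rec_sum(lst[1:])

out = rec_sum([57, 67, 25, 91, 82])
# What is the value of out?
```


rec_sum([57, 67, 25, 91, 82])
= 57 + rec_sum([67, 25, 91, 82])
= 57 + 67 + rec_sum([25, 91, 82])
= 57 + 67 + 25 + rec_sum([91, 82])
= 57 + 67 + 25 + 91 + rec_sum([82])
= 57 + 67 + 25 + 91 + 82 + rec_sum([])
= 57 + 67 + 25 + 91 + 82 + 0
= 322


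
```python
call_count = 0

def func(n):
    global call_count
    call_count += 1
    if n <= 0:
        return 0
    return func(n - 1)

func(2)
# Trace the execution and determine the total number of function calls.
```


func(2) calls func(1) calls ... calls func(0)
Total calls: 2 + 1 (for base case) = 3


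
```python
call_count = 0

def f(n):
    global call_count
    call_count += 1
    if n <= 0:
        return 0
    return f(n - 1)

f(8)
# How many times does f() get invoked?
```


f(8) calls f(7) calls ... calls f(0)
Total calls: 8 + 1 (for base case) = 9


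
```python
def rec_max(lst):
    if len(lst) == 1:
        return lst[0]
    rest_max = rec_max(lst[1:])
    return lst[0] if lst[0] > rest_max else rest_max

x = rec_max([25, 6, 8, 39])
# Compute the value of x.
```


rec_max([25, 6, 8, 39])
= compare 25 with rec_max([6, 8, 39])
= compare 6 with rec_max([8, 39])
= compare 8 with rec_max([39])
Base: rec_max([39]) = 39
compare 8 with 39: max = 39
compare 6 with 39: max = 39
compare 25 with 39: max = 39
= 39


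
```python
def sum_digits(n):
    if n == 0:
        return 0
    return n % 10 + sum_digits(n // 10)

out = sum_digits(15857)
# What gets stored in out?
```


sum_digits(15857)
= 7 + sum_digits(1585)
= 7 + 5 + sum_digits(158)
= 7 + 5 + 8 + sum_digits(15)
= 7 + 5 + 8 + 5 + sum_digits(1)
= 7 + 5 + 8 + 5 + 1 + sum_digits(0)
= 7 + 5 + 8 + 5 + 1 + 0
= 26


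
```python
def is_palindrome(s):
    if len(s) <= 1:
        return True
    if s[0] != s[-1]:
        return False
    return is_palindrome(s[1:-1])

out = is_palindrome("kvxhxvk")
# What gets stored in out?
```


is_palindrome("kvxhxvk")
"kvxhxvk": s[0]='k' == s[-1]='k' -> is_palindrome("vxhxv")
"vxhxv": s[0]='v' == s[-1]='v' -> is_palindrome("xhx")
"xhx": s[0]='x' == s[-1]='x' -> is_palindrome("h")
"h": len <= 1 -> True
= True


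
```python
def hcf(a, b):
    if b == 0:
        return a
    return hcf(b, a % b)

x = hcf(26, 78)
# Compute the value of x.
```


hcf(26, 78)
= hcf(78, 26 % 78) = hcf(78, 26)
= hcf(26, 78 % 26) = hcf(26, 0)
b == 0, return a = 26


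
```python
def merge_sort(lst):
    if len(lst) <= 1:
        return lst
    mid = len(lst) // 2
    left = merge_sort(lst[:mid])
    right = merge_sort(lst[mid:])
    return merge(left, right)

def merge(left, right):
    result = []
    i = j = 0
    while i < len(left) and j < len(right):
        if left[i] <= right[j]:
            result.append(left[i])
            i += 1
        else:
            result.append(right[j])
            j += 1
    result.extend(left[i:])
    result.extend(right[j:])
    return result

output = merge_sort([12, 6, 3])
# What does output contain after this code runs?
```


merge_sort([12, 6, 3])
Split into [12] and [6, 3]
Left sorted: [12]
Right sorted: [3, 6]
Merge [12] and [3, 6]
= [3, 6, 12]


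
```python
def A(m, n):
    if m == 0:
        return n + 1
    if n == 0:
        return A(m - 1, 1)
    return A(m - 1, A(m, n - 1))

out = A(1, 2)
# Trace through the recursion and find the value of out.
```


A(1, 2)
= A(0, A(1, 1))
First compute A(1, 1) = 3
= A(0, 3)
= 4


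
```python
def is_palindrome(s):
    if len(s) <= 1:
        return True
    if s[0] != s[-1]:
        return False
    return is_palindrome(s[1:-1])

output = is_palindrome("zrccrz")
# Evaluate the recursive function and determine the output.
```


is_palindrome("zrccrz")
"zrccrz": s[0]='z' == s[-1]='z' -> is_palindrome("rccr")
"rccr": s[0]='r' == s[-1]='r' -> is_palindrome("cc")
"cc": s[0]='c' == s[-1]='c' -> is_palindrome("")
"": len <= 1 -> True
= True


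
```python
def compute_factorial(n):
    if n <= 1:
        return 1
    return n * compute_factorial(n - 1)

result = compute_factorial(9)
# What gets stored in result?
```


compute_factorial(9)
= 9 * compute_factorial(8)
= 9 * 8 * compute_factorial(7)
= 9 * 8 * 7 * compute_factorial(6)
= 9 * 8 * 7 * 6 * compute_factorial(5)
= 9 * 8 * 7 * 6 * 5 * compute_factorial(4)
= 9 * 8 * 7 * 6 * 5 * 4 * compute_factorial(3)
= 9 * 8 * 7 * 6 * 5 * 4 * 3 * compute_factorial(2)
= 9 * 8 * 7 * 6 * 5 * 4 * 3 * 2 * compute_factorial(1)
= 9 * 8 * 7 * 6 * 5 * 4 * 3 * 2 * 1
= 362880


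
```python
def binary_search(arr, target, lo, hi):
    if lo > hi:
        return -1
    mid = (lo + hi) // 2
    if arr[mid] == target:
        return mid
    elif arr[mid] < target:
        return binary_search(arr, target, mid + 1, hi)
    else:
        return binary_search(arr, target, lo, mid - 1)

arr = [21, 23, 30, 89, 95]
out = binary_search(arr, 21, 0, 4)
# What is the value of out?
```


binary_search(arr, 21, 0, 4)
lo=0, hi=4, mid=2, arr[mid]=30
30 > 21, search left half
lo=0, hi=1, mid=0, arr[mid]=21
arr[0] == 21, found at index 0
= 0


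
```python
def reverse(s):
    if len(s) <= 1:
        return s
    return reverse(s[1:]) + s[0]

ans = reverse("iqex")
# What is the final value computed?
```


reverse("iqex")
= reverse("qex") + "i"
= reverse("ex") + "q" + "i"
= reverse("x") + "e" + "q" + "i"
= "x" + "e" + "q" + "i"
= "xeqi"


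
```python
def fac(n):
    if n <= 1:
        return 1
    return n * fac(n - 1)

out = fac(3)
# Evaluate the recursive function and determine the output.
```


fac(3)
= 3 * fac(2)
= 3 * 2 * fac(1)
= 3 * 2 * 1
= 6


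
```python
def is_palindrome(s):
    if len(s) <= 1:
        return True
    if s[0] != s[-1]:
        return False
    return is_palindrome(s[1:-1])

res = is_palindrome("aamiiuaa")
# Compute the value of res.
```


is_palindrome("aamiiuaa")
"aamiiuaa": s[0]='a' == s[-1]='a' -> is_palindrome("amiiua")
"amiiua": s[0]='a' == s[-1]='a' -> is_palindrome("miiu")
"miiu": s[0]='m' != s[-1]='u' -> False
= False


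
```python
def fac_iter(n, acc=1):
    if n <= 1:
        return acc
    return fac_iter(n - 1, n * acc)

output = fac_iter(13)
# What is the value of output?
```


fac_iter(13, 1)
= fac_iter(12, 13 * 1) = fac_iter(12, 13)
= fac_iter(11, 12 * 13) = fac_iter(11, 156)
= fac_iter(10, 11 * 156) = fac_iter(10, 1716)
= fac_iter(9, 10 * 1716) = fac_iter(9, 17160)
= fac_iter(8, 9 * 17160) = fac_iter(8, 154440)
= fac_iter(7, 8 * 154440) = fac_iter(7, 1235520)
= fac_iter(6, 7 * 1235520) = fac_iter(6, 8648640)
= fac_iter(5, 6 * 8648640) = fac_iter(5, 51891840)
= fac_iter(4, 5 * 51891840) = fac_iter(4, 259459200)
= fac_iter(3, 4 * 259459200) = fac_iter(3, 1037836800)
= fac_iter(2, 3 * 1037836800) = fac_iter(2, 3113510400)
= fac_iter(1, 2 * 3113510400) = fac_iter(1, 6227020800)
n <= 1, return acc = 6227020800


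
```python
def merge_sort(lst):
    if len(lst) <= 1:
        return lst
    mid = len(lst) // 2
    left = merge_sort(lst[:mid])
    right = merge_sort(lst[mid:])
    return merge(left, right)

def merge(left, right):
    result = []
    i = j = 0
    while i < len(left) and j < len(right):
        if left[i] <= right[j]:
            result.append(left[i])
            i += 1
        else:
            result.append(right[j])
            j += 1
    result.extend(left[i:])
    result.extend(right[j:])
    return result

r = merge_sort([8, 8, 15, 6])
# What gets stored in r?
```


merge_sort([8, 8, 15, 6])
Split into [8, 8] and [15, 6]
Left sorted: [8, 8]
Right sorted: [6, 15]
Merge [8, 8] and [6, 15]
= [6, 8, 8, 15]


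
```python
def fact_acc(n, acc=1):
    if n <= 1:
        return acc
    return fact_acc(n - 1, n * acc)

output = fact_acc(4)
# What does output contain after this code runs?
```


fact_acc(4, 1)
= fact_acc(3, 4 * 1) = fact_acc(3, 4)
= fact_acc(2, 3 * 4) = fact_acc(2, 12)
= fact_acc(1, 2 * 12) = fact_acc(1, 24)
n <= 1, return acc = 24


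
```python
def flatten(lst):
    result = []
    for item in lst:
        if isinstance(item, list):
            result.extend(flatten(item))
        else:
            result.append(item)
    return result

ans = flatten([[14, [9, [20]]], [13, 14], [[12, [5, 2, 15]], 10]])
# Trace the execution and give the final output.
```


flatten([[14, [9, [20]]], [13, 14], [[12, [5, 2, 15]], 10]])
Processing each element:
  [14, [9, [20]]] is a list -> flatten recursively -> [14, 9, 20]
  [13, 14] is a list -> flatten recursively -> [13, 14]
  [[12, [5, 2, 15]], 10] is a list -> flatten recursively -> [12, 5, 2, 15, 10]
= [14, 9, 20, 13, 14, 12, 5, 2, 15, 10]


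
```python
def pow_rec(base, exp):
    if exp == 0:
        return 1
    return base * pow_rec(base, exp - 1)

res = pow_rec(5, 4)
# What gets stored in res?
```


pow_rec(5, 4)
= 5 * pow_rec(5, 3)
= 5 * 5 * pow_rec(5, 2)
= 5 * 5 * 5 * pow_rec(5, 1)
= 5 * 5 * 5 * 5 * pow_rec(5, 0)
= 5 * 5 * 5 * 5 * 1
= 625


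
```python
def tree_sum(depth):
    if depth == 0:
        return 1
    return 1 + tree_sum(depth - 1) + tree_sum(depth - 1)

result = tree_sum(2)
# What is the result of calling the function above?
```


tree_sum(2)
= 1 + tree_sum(1) + tree_sum(1)
= 1 + 2 * tree_sum(1)
tree_sum(k) = 2^(k+1) - 1
tree_sum(0) = 1
tree_sum(1) = 3
tree_sum(2) = 7
tree_sum(2) = 2^3 - 1 = 7


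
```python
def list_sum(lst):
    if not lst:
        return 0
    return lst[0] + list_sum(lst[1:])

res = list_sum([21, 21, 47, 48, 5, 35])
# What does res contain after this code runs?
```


list_sum([21, 21, 47, 48, 5, 35])
= 21 + list_sum([21, 47, 48, 5, 35])
= 21 + 21 + list_sum([47, 48, 5, 35])
= 21 + 21 + 47 + list_sum([48, 5, 35])
= 21 + 21 + 47 + 48 + list_sum([5, 35])
= 21 + 21 + 47 + 48 + 5 + list_sum([35])
= 21 + 21 + 47 + 48 + 5 + 35 + list_sum([])
= 21 + 21 + 47 + 48 + 5 + 35 + 0
= 177


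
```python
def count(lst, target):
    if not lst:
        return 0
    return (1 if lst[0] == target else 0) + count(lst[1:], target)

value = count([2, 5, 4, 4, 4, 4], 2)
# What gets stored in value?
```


count([2, 5, 4, 4, 4, 4], 2)
lst[0]=2 == 2: 1 + count([5, 4, 4, 4, 4], 2)
lst[0]=5 != 2: 0 + count([4, 4, 4, 4], 2)
lst[0]=4 != 2: 0 + count([4, 4, 4], 2)
lst[0]=4 != 2: 0 + count([4, 4], 2)
lst[0]=4 != 2: 0 + count([4], 2)
lst[0]=4 != 2: 0 + count([], 2)
= 1


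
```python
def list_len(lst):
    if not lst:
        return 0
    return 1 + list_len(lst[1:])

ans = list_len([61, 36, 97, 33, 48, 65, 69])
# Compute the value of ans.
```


list_len([61, 36, 97, 33, 48, 65, 69])
= 1 + list_len([36, 97, 33, 48, 65, 69])
= 1 + 1 + list_len([97, 33, 48, 65, 69])
= 1 + 1 + 1 + list_len([33, 48, 65, 69])
= 1 + 1 + 1 + 1 + list_len([48, 65, 69])
= 1 + 1 + 1 + 1 + 1 + list_len([65, 69])
= 1 + 1 + 1 + 1 + 1 + 1 + list_len([69])
= 1 + 1 + 1 + 1 + 1 + 1 + 1 + list_len([])
= 1 + 1 + 1 + 1 + 1 + 1 + 1 + 0
= 7


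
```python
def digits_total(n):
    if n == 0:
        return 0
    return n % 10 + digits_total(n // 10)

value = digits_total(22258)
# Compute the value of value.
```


digits_total(22258)
= 8 + digits_total(2225)
= 8 + 5 + digits_total(222)
= 8 + 5 + 2 + digits_total(22)
= 8 + 5 + 2 + 2 + digits_total(2)
= 8 + 5 + 2 + 2 + 2 + digits_total(0)
= 8 + 5 + 2 + 2 + 2 + 0
= 19


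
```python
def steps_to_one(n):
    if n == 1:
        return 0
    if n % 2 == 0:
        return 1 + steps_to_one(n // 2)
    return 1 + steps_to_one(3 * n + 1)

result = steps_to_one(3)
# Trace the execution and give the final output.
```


steps_to_one(3)
3 is odd -> 3*3+1 = 10 -> steps_to_one(10)
10 is even -> steps_to_one(5)
5 is odd -> 3*5+1 = 16 -> steps_to_one(16)
16 is even -> steps_to_one(8)
8 is even -> steps_to_one(4)
4 is even -> steps_to_one(2)
2 is even -> steps_to_one(1)
Reached 1 after 7 steps
= 7


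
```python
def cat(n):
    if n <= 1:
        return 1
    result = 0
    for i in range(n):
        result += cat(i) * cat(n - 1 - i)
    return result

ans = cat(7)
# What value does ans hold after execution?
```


cat(7)
= sum of cat(i) * cat(7-1-i) for i in 0..6
First compute sub-values bottom-up:
  cat(0) = 1, cat(1) = 1
  cat(2) = 1*1 + 1*1 = 2
  cat(3) = 1*2 + 1*1 + 2*1 = 5
  cat(4) = 1*5 + 1*2 + 2*1 + 5*1 = 14
  cat(5) = 1*14 + 1*5 + 2*2 + 5*1 + 14*1 = 42
  cat(6) = 1*42 + 1*14 + 2*5 + 5*2 + 14*1 + 42*1 = 132
Now cat(7):
  cat(0)*cat(6) = 1*132 = 132
  cat(1)*cat(5) = 1*42 = 42
  cat(2)*cat(4) = 2*14 = 28
  cat(3)*cat(3) = 5*5 = 25
  cat(4)*cat(2) = 14*2 = 28
  cat(5)*cat(1) = 42*1 = 42
  cat(6)*cat(0) = 132*1 = 132
= 132 + 42 + 28 + 25 + 28 + 42 + 132
= 429


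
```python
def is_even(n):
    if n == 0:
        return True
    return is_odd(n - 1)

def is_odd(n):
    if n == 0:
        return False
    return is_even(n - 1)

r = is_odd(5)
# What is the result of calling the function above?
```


is_odd(5)
= is_even(4)
= is_odd(3)
= is_even(2)
= is_odd(1)
= is_even(0)
n == 0: return True
= True


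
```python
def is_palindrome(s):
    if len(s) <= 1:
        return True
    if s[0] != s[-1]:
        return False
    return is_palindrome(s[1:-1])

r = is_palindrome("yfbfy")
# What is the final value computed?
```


is_palindrome("yfbfy")
"yfbfy": s[0]='y' == s[-1]='y' -> is_palindrome("fbf")
"fbf": s[0]='f' == s[-1]='f' -> is_palindrome("b")
"b": len <= 1 -> True
= True


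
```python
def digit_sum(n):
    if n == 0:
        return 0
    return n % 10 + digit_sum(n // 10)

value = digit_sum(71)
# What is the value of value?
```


digit_sum(71)
= 1 + digit_sum(7)
= 1 + 7 + digit_sum(0)
= 1 + 7 + 0
= 8


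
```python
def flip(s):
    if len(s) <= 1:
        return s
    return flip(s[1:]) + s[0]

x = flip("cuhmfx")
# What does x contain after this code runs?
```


flip("cuhmfx")
= flip("uhmfx") + "c"
= flip("hmfx") + "u" + "c"
= flip("mfx") + "h" + "u" + "c"
= flip("fx") + "m" + "h" + "u" + "c"
= flip("x") + "f" + "m" + "h" + "u" + "c"
= "x" + "f" + "m" + "h" + "u" + "c"
= "xfmhuc"


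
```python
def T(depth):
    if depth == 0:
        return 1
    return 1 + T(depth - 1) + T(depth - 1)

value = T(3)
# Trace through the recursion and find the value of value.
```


T(3)
= 1 + T(2) + T(2)
= 1 + 2 * T(2)
T(k) = 2^(k+1) - 1
T(0) = 1
T(1) = 3
T(2) = 7
T(3) = 15
T(3) = 2^4 - 1 = 15


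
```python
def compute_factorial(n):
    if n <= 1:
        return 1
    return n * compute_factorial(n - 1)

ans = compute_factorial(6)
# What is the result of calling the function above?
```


compute_factorial(6)
= 6 * compute_factorial(5)
= 6 * 5 * compute_factorial(4)
= 6 * 5 * 4 * compute_factorial(3)
= 6 * 5 * 4 * 3 * compute_factorial(2)
= 6 * 5 * 4 * 3 * 2 * compute_factorial(1)
= 6 * 5 * 4 * 3 * 2 * 1
= 720


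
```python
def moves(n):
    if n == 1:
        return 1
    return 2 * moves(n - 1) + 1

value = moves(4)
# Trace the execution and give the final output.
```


moves(4)
= 2 * moves(3) + 1
= 2 * (2 * moves(2) + 1) + 1
= 2 * (2 * (2 * moves(1) + 1) + 1) + 1
Now compute bottom-up:
moves(1) = 1
moves(2) = 2 * 1 + 1 = 3
moves(3) = 2 * 3 + 1 = 7
moves(4) = 2 * 7 + 1 = 15
= 15


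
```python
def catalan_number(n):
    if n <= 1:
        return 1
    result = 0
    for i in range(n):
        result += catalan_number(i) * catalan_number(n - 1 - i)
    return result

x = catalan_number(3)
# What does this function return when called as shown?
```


catalan_number(3)
= sum of catalan_number(i) * catalan_number(3-1-i) for i in 0..2
First compute sub-values bottom-up:
  catalan_number(0) = 1, catalan_number(1) = 1
  catalan_number(2) = 1*1 + 1*1 = 2
Now catalan_number(3):
  catalan_number(0)*catalan_number(2) = 1*2 = 2
  catalan_number(1)*catalan_number(1) = 1*1 = 1
  catalan_number(2)*catalan_number(0) = 2*1 = 2
= 2 + 1 + 2
= 5


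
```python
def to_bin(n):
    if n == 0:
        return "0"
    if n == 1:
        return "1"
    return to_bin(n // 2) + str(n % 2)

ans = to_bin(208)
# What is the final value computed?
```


to_bin(208)
= to_bin(104) + "0"
= to_bin(52) + "0" + "0"
= to_bin(26) + "0" + "0" + "0"
= to_bin(13) + "0" + "0" + "0" + "0"
= to_bin(6) + "1" + "0" + "0" + "0" + "0"
= to_bin(3) + "0" + "1" + "0" + "0" + "0" + "0"
= to_bin(1) + "1" + "0" + "1" + "0" + "0" + "0" + "0"
= "1" + "1" + "0" + "1" + "0" + "0" + "0" + "0"
= "11010000"


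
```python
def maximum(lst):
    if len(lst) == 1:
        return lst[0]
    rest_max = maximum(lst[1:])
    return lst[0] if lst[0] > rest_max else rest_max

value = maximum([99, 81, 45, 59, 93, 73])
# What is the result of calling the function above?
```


maximum([99, 81, 45, 59, 93, 73])
= compare 99 with maximum([81, 45, 59, 93, 73])
= compare 81 with maximum([45, 59, 93, 73])
= compare 45 with maximum([59, 93, 73])
= compare 59 with maximum([93, 73])
= compare 93 with maximum([73])
Base: maximum([73]) = 73
compare 93 with 73: max = 93
compare 59 with 93: max = 93
compare 45 with 93: max = 93
compare 81 with 93: max = 93
compare 99 with 93: max = 99
= 99


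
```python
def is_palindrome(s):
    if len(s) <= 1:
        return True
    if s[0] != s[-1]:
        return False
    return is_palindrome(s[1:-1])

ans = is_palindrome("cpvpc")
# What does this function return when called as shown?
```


is_palindrome("cpvpc")
"cpvpc": s[0]='c' == s[-1]='c' -> is_palindrome("pvp")
"pvp": s[0]='p' == s[-1]='p' -> is_palindrome("v")
"v": len <= 1 -> True
= True


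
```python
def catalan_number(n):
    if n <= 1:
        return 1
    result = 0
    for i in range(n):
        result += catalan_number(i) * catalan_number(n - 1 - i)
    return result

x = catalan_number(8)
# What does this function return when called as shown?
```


catalan_number(8)
= sum of catalan_number(i) * catalan_number(8-1-i) for i in 0..7
First compute sub-values bottom-up:
  catalan_number(0) = 1, catalan_number(1) = 1
  catalan_number(2) = 1*1 + 1*1 = 2
  catalan_number(3) = 1*2 + 1*1 + 2*1 = 5
  catalan_number(4) = 1*5 + 1*2 + 2*1 + 5*1 = 14
  catalan_number(5) = 1*14 + 1*5 + 2*2 + 5*1 + 14*1 = 42
  catalan_number(6) = 1*42 + 1*14 + 2*5 + 5*2 + 14*1 + 42*1 = 132
  catalan_number(7) = 1*132 + 1*42 + 2*14 + 5*5 + 14*2 + 42*1 + 132*1 = 429
Now catalan_number(8):
  catalan_number(0)*catalan_number(7) = 1*429 = 429
  catalan_number(1)*catalan_number(6) = 1*132 = 132
  catalan_number(2)*catalan_number(5) = 2*42 = 84
  catalan_number(3)*catalan_number(4) = 5*14 = 70
  catalan_number(4)*catalan_number(3) = 14*5 = 70
  catalan_number(5)*catalan_number(2) = 42*2 = 84
  catalan_number(6)*catalan_number(1) = 132*1 = 132
  catalan_number(7)*catalan_number(0) = 429*1 = 429
= 429 + 132 + 84 + 70 + 70 + 84 + 132 + 429
= 1430


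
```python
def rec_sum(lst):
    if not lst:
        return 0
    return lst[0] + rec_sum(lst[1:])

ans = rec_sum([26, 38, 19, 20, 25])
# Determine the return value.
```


rec_sum([26, 38, 19, 20, 25])
= 26 + rec_sum([38, 19, 20, 25])
= 26 + 38 + rec_sum([19, 20, 25])
= 26 + 38 + 19 + rec_sum([20, 25])
= 26 + 38 + 19 + 20 + rec_sum([25])
= 26 + 38 + 19 + 20 + 25 + rec_sum([])
= 26 + 38 + 19 + 20 + 25 + 0
= 128


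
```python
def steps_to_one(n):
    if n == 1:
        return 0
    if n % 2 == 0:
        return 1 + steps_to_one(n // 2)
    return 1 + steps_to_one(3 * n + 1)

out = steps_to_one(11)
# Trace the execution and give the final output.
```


steps_to_one(11)
11 is odd -> 3*11+1 = 34 -> steps_to_one(34)
34 is even -> steps_to_one(17)
17 is odd -> 3*17+1 = 52 -> steps_to_one(52)
52 is even -> steps_to_one(26)
26 is even -> steps_to_one(13)
13 is odd -> 3*13+1 = 40 -> steps_to_one(40)
40 is even -> steps_to_one(20)
20 is even -> steps_to_one(10)
10 is even -> steps_to_one(5)
5 is odd -> 3*5+1 = 16 -> steps_to_one(16)
16 is even -> steps_to_one(8)
8 is even -> steps_to_one(4)
4 is even -> steps_to_one(2)
2 is even -> steps_to_one(1)
Reached 1 after 14 steps
= 14


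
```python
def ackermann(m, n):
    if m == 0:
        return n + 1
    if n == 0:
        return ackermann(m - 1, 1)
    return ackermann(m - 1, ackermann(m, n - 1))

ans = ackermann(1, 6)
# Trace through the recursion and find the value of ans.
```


ackermann(1, 6)
= ackermann(0, ackermann(1, 5))
First compute ackermann(1, 5) = 7
= ackermann(0, 7)
= 8


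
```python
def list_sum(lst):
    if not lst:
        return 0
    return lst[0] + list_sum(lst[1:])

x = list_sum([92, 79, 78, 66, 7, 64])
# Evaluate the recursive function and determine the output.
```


list_sum([92, 79, 78, 66, 7, 64])
= 92 + list_sum([79, 78, 66, 7, 64])
= 92 + 79 + list_sum([78, 66, 7, 64])
= 92 + 79 + 78 + list_sum([66, 7, 64])
= 92 + 79 + 78 + 66 + list_sum([7, 64])
= 92 + 79 + 78 + 66 + 7 + list_sum([64])
= 92 + 79 + 78 + 66 + 7 + 64 + list_sum([])
= 92 + 79 + 78 + 66 + 7 + 64 + 0
= 386


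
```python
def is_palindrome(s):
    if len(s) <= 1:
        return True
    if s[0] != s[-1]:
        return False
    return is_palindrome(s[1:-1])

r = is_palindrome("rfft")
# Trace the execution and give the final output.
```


is_palindrome("rfft")
"rfft": s[0]='r' != s[-1]='t' -> False
= False


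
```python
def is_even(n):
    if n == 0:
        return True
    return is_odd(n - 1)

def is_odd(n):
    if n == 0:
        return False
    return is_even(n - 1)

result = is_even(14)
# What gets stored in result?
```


is_even(14)
= is_odd(13)
= is_even(12)
= is_odd(11)
= is_even(10)
= is_odd(9)
= is_even(8)
= is_odd(7)
= is_even(6)
= is_odd(5)
= is_even(4)
= is_odd(3)
= is_even(2)
= is_odd(1)
= is_even(0)
n == 0: return True
= True


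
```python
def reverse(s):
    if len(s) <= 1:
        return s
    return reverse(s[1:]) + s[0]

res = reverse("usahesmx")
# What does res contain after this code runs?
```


reverse("usahesmx")
= reverse("sahesmx") + "u"
= reverse("ahesmx") + "s" + "u"
= reverse("hesmx") + "a" + "s" + "u"
= reverse("esmx") + "h" + "a" + "s" + "u"
= reverse("smx") + "e" + "h" + "a" + "s" + "u"
= reverse("mx") + "s" + "e" + "h" + "a" + "s" + "u"
= reverse("x") + "m" + "s" + "e" + "h" + "a" + "s" + "u"
= "x" + "m" + "s" + "e" + "h" + "a" + "s" + "u"
= "xmsehasu"


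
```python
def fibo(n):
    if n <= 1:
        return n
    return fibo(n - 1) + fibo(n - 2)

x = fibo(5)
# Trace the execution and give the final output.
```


fibo(5)
= fibo(4) + fibo(3)
= (fibo(3) + fibo(2)) + fibo(3)
Computing bottom-up: fibo(0)=0, fibo(1)=1, fibo(2)=1, fibo(3)=2, fibo(4)=3, fibo(5)=5
= 5


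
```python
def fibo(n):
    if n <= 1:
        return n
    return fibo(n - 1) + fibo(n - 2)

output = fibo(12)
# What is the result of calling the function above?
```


fibo(12)
= fibo(11) + fibo(10)
= (fibo(10) + fibo(9)) + fibo(10)
Computing bottom-up: fibo(0)=0, fibo(1)=1, fibo(2)=1, fibo(3)=2, fibo(4)=3, fibo(5)=5, fibo(6)=8, fibo(7)=13, fibo(8)=21, fibo(9)=34, fibo(10)=55, fibo(11)=89, fibo(12)=144
= 144


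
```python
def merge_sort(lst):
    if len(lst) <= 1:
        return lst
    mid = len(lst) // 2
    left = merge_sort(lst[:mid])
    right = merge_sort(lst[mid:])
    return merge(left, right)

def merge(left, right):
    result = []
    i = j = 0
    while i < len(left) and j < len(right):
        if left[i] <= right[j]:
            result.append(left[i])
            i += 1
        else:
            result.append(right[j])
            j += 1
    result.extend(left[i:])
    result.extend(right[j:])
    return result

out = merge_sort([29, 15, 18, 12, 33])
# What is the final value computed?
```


merge_sort([29, 15, 18, 12, 33])
Split into [29, 15] and [18, 12, 33]
Left sorted: [15, 29]
Right sorted: [12, 18, 33]
Merge [15, 29] and [12, 18, 33]
= [12, 15, 18, 29, 33]


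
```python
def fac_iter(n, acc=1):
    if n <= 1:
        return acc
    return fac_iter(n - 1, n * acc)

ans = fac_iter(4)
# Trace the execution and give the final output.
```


fac_iter(4, 1)
= fac_iter(3, 4 * 1) = fac_iter(3, 4)
= fac_iter(2, 3 * 4) = fac_iter(2, 12)
= fac_iter(1, 2 * 12) = fac_iter(1, 24)
n <= 1, return acc = 24


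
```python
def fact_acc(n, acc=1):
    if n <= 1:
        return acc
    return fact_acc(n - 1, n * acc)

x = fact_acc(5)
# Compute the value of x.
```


fact_acc(5, 1)
= fact_acc(4, 5 * 1) = fact_acc(4, 5)
= fact_acc(3, 4 * 5) = fact_acc(3, 20)
= fact_acc(2, 3 * 20) = fact_acc(2, 60)
= fact_acc(1, 2 * 60) = fact_acc(1, 120)
n <= 1, return acc = 120


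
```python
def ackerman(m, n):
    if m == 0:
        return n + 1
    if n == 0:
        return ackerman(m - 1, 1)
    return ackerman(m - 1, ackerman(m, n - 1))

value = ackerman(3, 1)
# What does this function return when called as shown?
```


ackerman(3, 1)
= ackerman(2, ackerman(3, 0))
First compute ackerman(3, 0) = 5
= ackerman(2, 5)
= 13


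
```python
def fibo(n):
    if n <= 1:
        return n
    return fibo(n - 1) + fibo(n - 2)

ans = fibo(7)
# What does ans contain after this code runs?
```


fibo(7)
= fibo(6) + fibo(5)
= (fibo(5) + fibo(4)) + fibo(5)
Computing bottom-up: fibo(0)=0, fibo(1)=1, fibo(2)=1, fibo(3)=2, fibo(4)=3, fibo(5)=5, fibo(6)=8, fibo(7)=13
= 13


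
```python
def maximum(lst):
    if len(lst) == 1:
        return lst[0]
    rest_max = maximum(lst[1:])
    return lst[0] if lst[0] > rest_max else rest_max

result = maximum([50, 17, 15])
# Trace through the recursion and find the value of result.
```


maximum([50, 17, 15])
= compare 50 with maximum([17, 15])
= compare 17 with maximum([15])
Base: maximum([15]) = 15
compare 17 with 15: max = 17
compare 50 with 17: max = 50
= 50


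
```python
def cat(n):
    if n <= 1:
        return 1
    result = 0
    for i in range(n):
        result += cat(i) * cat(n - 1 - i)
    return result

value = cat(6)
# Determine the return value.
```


cat(6)
= sum of cat(i) * cat(6-1-i) for i in 0..5
First compute sub-values bottom-up:
  cat(0) = 1, cat(1) = 1
  cat(2) = 1*1 + 1*1 = 2
  cat(3) = 1*2 + 1*1 + 2*1 = 5
  cat(4) = 1*5 + 1*2 + 2*1 + 5*1 = 14
  cat(5) = 1*14 + 1*5 + 2*2 + 5*1 + 14*1 = 42
Now cat(6):
  cat(0)*cat(5) = 1*42 = 42
  cat(1)*cat(4) = 1*14 = 14
  cat(2)*cat(3) = 2*5 = 10
  cat(3)*cat(2) = 5*2 = 10
  cat(4)*cat(1) = 14*1 = 14
  cat(5)*cat(0) = 42*1 = 42
= 42 + 14 + 10 + 10 + 14 + 42
= 132


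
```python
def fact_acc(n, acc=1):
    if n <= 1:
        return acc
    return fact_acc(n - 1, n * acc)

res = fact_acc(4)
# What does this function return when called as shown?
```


fact_acc(4, 1)
= fact_acc(3, 4 * 1) = fact_acc(3, 4)
= fact_acc(2, 3 * 4) = fact_acc(2, 12)
= fact_acc(1, 2 * 12) = fact_acc(1, 24)
n <= 1, return acc = 24


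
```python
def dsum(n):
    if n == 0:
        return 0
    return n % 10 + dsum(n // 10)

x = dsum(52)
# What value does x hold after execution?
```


dsum(52)
= 2 + dsum(5)
= 2 + 5 + dsum(0)
= 2 + 5 + 0
= 7


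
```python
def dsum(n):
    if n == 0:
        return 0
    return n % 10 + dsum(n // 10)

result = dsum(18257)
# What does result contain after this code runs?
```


dsum(18257)
= 7 + dsum(1825)
= 7 + 5 + dsum(182)
= 7 + 5 + 2 + dsum(18)
= 7 + 5 + 2 + 8 + dsum(1)
= 7 + 5 + 2 + 8 + 1 + dsum(0)
= 7 + 5 + 2 + 8 + 1 + 0
= 23


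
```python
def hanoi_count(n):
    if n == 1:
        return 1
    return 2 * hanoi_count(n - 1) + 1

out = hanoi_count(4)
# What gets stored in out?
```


hanoi_count(4)
= 2 * hanoi_count(3) + 1
= 2 * (2 * hanoi_count(2) + 1) + 1
= 2 * (2 * (2 * hanoi_count(1) + 1) + 1) + 1
Now compute bottom-up:
hanoi_count(1) = 1
hanoi_count(2) = 2 * 1 + 1 = 3
hanoi_count(3) = 2 * 3 + 1 = 7
hanoi_count(4) = 2 * 7 + 1 = 15
= 15


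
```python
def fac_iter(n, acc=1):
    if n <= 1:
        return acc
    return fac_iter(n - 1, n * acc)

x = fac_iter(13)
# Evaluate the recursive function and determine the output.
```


fac_iter(13, 1)
= fac_iter(12, 13 * 1) = fac_iter(12, 13)
= fac_iter(11, 12 * 13) = fac_iter(11, 156)
= fac_iter(10, 11 * 156) = fac_iter(10, 1716)
= fac_iter(9, 10 * 1716) = fac_iter(9, 17160)
= fac_iter(8, 9 * 17160) = fac_iter(8, 154440)
= fac_iter(7, 8 * 154440) = fac_iter(7, 1235520)
= fac_iter(6, 7 * 1235520) = fac_iter(6, 8648640)
= fac_iter(5, 6 * 8648640) = fac_iter(5, 51891840)
= fac_iter(4, 5 * 51891840) = fac_iter(4, 259459200)
= fac_iter(3, 4 * 259459200) = fac_iter(3, 1037836800)
= fac_iter(2, 3 * 1037836800) = fac_iter(2, 3113510400)
= fac_iter(1, 2 * 3113510400) = fac_iter(1, 6227020800)
n <= 1, return acc = 6227020800


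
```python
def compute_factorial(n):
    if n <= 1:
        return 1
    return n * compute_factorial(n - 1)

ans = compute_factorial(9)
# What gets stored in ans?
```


compute_factorial(9)
= 9 * compute_factorial(8)
= 9 * 8 * compute_factorial(7)
= 9 * 8 * 7 * compute_factorial(6)
= 9 * 8 * 7 * 6 * compute_factorial(5)
= 9 * 8 * 7 * 6 * 5 * compute_factorial(4)
= 9 * 8 * 7 * 6 * 5 * 4 * compute_factorial(3)
= 9 * 8 * 7 * 6 * 5 * 4 * 3 * compute_factorial(2)
= 9 * 8 * 7 * 6 * 5 * 4 * 3 * 2 * compute_factorial(1)
= 9 * 8 * 7 * 6 * 5 * 4 * 3 * 2 * 1
= 362880


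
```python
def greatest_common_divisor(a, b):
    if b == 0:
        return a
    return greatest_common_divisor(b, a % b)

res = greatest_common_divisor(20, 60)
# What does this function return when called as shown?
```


greatest_common_divisor(20, 60)
= greatest_common_divisor(60, 20 % 60) = greatest_common_divisor(60, 20)
= greatest_common_divisor(20, 60 % 20) = greatest_common_divisor(20, 0)
b == 0, return a = 20


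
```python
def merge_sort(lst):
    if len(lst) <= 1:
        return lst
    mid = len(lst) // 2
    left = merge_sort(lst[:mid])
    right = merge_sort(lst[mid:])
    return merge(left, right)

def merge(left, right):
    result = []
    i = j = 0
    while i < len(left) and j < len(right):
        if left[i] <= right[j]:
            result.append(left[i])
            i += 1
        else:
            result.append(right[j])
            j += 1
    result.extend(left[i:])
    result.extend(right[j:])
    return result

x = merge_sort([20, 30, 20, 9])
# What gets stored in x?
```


merge_sort([20, 30, 20, 9])
Split into [20, 30] and [20, 9]
Left sorted: [20, 30]
Right sorted: [9, 20]
Merge [20, 30] and [9, 20]
= [9, 20, 20, 30]
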